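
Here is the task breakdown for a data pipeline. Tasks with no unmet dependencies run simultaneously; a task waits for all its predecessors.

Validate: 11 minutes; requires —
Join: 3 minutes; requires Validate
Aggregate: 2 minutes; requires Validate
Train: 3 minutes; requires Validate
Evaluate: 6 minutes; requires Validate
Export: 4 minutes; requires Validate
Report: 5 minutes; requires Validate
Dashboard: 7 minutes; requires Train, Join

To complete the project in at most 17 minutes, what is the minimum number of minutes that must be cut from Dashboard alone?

4

Current finish: 21 minutes; target: 17.
Dashboard is on every critical path, so each minute cut from Dashboard cuts the finish by one (this holds down to a finish of 17).
Need 21 − 17 = 4 minutes off Dashboard → Dashboard becomes 3 minutes, finish becomes 17.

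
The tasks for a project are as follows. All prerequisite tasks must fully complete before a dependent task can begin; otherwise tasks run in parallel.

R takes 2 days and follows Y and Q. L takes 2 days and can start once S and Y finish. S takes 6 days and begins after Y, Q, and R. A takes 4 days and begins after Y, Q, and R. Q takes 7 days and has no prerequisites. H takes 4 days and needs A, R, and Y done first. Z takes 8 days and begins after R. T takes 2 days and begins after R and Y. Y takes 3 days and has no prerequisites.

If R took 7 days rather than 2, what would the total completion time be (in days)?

Baseline: Q→R→Z = 7+2+8 = 17 → 17 days.
Since R is critical, the +5 change carries straight to that chain (now 22 days).
The critical path is still Q→R→Z; finish is now 22 days.

22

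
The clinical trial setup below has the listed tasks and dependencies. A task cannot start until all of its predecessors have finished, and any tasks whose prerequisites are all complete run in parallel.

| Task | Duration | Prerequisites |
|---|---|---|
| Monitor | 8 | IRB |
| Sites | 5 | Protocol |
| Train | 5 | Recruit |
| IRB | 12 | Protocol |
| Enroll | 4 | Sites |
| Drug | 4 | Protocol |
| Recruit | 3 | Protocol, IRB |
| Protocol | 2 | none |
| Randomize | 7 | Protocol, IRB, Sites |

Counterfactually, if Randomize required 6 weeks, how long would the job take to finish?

Actual critical path: Protocol→IRB→Recruit→Train = 2+12+3+5 = 22 ⇒ 22 weeks.
The longest path through Randomize is only 21 weeks, so Randomize has float 1.
The critical path is still Protocol→IRB→Recruit→Train; finish is now 22 weeks.

22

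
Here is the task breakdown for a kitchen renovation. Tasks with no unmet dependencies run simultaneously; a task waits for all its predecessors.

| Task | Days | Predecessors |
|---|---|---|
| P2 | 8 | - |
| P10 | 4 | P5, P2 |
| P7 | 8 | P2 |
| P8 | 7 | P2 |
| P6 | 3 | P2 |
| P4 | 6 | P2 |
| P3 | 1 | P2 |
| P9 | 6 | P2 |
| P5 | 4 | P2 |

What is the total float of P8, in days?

Critical path: P2→P5→P10 = 8+4+4 = 16, so the finish is 16 days.
The longest chain containing P8 totals 15 days.
So P8 can slip 16 − 15 = 1 day.

1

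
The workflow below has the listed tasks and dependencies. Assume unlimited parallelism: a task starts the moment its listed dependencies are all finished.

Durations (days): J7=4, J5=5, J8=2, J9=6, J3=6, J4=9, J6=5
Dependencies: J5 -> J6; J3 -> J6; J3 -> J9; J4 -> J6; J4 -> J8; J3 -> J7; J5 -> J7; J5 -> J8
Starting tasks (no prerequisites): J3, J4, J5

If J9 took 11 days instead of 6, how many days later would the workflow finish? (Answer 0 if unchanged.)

3

As given, the longest chain is J4→J6 = 9+5 = 14, so the finish is 14 days.
J9 has 2 days of float (longest path through it is 12).
New critical path: J3→J9 = 6+11 = 17 ⇒ 17 days.
Change in finish: 17 − 14 = +3 days.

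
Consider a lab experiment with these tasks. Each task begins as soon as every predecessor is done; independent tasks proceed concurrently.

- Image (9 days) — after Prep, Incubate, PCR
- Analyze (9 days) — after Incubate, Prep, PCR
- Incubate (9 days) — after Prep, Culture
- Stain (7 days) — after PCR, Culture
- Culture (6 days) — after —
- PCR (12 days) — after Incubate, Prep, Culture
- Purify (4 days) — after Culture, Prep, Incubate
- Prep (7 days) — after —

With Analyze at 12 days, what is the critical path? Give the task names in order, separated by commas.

Prep, Incubate, PCR, Analyze

The binding path is Prep→Incubate→PCR→Analyze = 7+9+12+9 = 37; finish at 37 days.
Since Analyze is critical, the +3 change carries straight to that chain (now 40 days).
No other chain overtakes it, so the finish is 40 days.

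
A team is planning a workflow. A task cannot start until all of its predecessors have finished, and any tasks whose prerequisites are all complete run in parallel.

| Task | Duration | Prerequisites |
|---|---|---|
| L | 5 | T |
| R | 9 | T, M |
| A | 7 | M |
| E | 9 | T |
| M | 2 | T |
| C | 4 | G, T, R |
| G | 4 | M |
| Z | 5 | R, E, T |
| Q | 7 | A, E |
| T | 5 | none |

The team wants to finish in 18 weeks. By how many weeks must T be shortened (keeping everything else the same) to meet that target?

3

Current finish: 21 weeks; target: 18.
T is on every critical path, so each week cut from T cuts the finish by one (this holds down to a finish of 17).
Need 21 − 18 = 3 weeks off T → T becomes 2 weeks, finish becomes 18.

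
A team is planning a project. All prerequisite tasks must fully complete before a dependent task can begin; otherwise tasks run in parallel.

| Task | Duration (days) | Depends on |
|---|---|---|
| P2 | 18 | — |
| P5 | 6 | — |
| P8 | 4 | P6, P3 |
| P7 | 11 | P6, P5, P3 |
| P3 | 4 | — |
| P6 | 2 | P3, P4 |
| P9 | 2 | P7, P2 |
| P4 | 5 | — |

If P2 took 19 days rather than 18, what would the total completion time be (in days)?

21

Critical path before the change: P2→P9 = 18+2 = 20 giving 20 days.
P2 is on the critical path; changing it to 19 makes that path 21 days.
The critical path is still P2→P9; finish is now 21 days.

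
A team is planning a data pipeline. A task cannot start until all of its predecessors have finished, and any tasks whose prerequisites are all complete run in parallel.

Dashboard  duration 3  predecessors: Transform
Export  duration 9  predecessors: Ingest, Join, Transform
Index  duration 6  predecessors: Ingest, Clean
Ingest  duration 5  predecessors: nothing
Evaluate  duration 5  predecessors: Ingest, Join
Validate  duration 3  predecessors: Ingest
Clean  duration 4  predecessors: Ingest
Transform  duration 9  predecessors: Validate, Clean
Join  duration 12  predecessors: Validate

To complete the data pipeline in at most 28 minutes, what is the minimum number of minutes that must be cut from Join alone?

1

Current finish: 29 minutes; target: 28.
Join is on every critical path, so each minute cut from Join cuts the finish by one (this holds down to a finish of 27).
Need 29 − 28 = 1 minute off Join → Join becomes 11 minutes, finish becomes 28.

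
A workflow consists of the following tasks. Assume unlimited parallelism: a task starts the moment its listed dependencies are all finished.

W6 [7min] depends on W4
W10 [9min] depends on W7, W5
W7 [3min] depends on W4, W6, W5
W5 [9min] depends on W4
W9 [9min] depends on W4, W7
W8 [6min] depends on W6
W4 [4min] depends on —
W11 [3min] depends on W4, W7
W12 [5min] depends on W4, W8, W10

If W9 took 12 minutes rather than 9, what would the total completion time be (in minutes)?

Actual critical path: W4→W5→W7→W10→W12 = 4+9+3+9+5 = 30 ⇒ 30 minutes.
W9 has 5 minutes of float (longest path through it is 25).
No other chain overtakes it, so the finish is 30 minutes.

30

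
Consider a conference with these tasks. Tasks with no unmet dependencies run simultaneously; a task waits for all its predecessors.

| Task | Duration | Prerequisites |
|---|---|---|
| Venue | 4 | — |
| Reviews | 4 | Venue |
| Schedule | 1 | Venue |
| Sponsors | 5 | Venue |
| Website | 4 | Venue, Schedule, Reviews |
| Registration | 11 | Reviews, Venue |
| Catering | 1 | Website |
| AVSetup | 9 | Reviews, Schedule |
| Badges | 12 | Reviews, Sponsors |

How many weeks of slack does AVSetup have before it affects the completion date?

4

The longest chain is Venue→Sponsors→Badges = 4+5+12 = 21; overall finish 21 weeks.
Longest path through AVSetup: 17 weeks (earliest finish 17, latest finish 21).
Slack of AVSetup = 12 − 8 = 4 weeks.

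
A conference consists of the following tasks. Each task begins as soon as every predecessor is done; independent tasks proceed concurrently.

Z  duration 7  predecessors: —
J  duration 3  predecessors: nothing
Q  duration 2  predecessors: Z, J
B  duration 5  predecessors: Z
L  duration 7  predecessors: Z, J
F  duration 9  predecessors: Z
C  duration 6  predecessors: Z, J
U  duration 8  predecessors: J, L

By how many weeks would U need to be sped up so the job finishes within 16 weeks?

6

Current finish: 22 weeks; target: 16.
U is on every critical path, so each week cut from U cuts the finish by one (this holds down to a finish of 16).
Need 22 − 16 = 6 weeks off U → U becomes 2 weeks, finish becomes 16.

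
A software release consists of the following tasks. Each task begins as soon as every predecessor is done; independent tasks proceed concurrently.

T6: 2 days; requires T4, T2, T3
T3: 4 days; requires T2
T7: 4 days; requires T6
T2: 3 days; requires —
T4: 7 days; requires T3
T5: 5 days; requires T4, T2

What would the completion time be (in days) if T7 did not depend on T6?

19

Original critical path: T2→T3→T4→T6→T7 = 3+4+7+2+4 = 20 ⇒ 20 days.
Without T6→T7, T7's earliest start moves from 16 to 0.
After: T2→T3→T4→T5 = 3+4+7+5 = 19 → 19 days.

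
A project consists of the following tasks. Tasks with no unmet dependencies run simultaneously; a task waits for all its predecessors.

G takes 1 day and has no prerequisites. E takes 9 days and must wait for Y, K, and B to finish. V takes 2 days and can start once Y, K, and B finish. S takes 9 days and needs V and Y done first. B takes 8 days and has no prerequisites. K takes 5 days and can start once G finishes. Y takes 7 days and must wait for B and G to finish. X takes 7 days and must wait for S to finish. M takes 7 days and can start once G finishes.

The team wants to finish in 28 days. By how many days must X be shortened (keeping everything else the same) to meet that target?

5

Current finish: 33 days; target: 28.
X is on every critical path, so each day cut from X cuts the finish by one (this holds down to a finish of 27).
Need 33 − 28 = 5 days off X → X becomes 2 days, finish becomes 28.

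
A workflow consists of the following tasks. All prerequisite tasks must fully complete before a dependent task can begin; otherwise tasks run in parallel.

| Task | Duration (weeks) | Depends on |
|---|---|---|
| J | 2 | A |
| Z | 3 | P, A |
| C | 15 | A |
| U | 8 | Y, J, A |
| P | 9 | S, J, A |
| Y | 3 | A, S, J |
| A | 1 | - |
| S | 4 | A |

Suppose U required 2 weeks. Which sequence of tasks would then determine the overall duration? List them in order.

As given, the longest chain is A→S→P→Z = 1+4+9+3 = 17, so the finish is 17 weeks.
U has 1 week of float (longest path through it is 16).
That remains the longest chain; total 17 weeks.

A, S, P, Z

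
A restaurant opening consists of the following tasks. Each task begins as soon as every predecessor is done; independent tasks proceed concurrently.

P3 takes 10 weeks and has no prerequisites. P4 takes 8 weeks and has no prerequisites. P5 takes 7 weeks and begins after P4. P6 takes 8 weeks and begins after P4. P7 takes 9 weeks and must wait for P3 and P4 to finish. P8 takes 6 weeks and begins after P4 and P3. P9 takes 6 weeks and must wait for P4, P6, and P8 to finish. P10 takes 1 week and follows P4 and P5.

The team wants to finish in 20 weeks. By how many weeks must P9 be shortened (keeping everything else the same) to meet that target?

2

Current finish: 22 weeks; target: 20.
P9 is on every critical path, so each week cut from P9 cuts the finish by one (this holds down to a finish of 19).
Need 22 − 20 = 2 weeks off P9 → P9 becomes 4 weeks, finish becomes 20.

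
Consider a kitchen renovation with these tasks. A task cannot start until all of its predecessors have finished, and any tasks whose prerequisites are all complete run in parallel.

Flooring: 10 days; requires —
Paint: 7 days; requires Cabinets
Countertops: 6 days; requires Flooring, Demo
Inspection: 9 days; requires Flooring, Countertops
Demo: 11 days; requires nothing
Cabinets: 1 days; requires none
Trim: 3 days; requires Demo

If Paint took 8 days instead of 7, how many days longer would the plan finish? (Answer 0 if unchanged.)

0

Baseline: Demo→Countertops→Inspection = 11+6+9 = 26 → 26 days.
The longest path through Paint is only 8 days, so Paint has float 18.
No other chain overtakes it, so the finish is 26 days.
Change in finish: 26 − 26 = +0 days.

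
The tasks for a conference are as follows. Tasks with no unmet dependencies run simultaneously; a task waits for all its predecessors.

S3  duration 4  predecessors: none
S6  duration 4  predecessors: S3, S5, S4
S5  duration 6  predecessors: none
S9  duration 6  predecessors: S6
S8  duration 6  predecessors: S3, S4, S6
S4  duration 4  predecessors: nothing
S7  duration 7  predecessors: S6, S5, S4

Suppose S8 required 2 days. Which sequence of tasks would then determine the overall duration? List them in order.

S5, S6, S7

The binding path is S5→S6→S7 = 6+4+7 = 17; finish at 17 days.
S8 is off the critical path — its longest chain is 16 days, giving 1 of slack.
That remains the longest chain; total 17 days.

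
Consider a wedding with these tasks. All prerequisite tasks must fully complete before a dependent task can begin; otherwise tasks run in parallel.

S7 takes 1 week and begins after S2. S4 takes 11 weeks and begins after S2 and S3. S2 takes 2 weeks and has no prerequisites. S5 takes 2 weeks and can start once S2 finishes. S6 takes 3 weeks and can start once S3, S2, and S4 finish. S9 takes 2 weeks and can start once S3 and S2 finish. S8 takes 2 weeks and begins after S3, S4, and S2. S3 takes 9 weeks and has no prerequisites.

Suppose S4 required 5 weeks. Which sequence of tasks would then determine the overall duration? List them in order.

Critical path before the change: S3→S4→S6 = 9+11+3 = 23 giving 23 weeks.
Since S4 is critical, the -6 change carries straight to that chain (now 17 weeks).
That remains the longest chain; total 17 weeks.

S3, S4, S6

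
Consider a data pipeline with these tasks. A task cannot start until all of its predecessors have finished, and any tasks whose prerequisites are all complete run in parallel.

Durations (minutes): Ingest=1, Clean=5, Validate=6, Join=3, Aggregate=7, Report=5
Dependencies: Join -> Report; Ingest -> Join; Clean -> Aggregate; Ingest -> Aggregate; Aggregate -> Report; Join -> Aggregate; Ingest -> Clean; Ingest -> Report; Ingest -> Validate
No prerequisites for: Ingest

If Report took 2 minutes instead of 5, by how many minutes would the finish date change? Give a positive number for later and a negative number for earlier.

Critical path before the change: Ingest→Clean→Aggregate→Report = 1+5+7+5 = 18 giving 18 minutes.
Report lies on that path, so at 2 minutes the path becomes 15 minutes.
That remains the longest chain; total 15 minutes.
Change in finish: 15 − 18 = -3 minutes.

-3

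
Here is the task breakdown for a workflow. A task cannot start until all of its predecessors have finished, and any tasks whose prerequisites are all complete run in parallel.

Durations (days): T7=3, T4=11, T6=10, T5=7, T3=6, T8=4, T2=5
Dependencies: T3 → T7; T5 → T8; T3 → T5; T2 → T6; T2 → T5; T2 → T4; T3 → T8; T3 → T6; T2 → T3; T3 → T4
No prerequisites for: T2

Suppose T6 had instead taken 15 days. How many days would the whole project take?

26

Baseline: T2→T3→T4 = 5+6+11 = 22 → 22 days.
The longest path through T6 is only 21 days, so T6 has float 1.
The binding chain switches to T2→T3→T6 = 5+6+15 = 26; finish 26 days.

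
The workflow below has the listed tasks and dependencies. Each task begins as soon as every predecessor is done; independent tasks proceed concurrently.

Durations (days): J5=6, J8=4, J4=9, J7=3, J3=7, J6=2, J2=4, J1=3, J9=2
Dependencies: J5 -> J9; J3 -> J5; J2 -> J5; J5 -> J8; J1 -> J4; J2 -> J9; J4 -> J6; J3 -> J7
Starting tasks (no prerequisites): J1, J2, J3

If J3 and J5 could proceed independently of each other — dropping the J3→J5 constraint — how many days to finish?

With the dependency in place, J3→J5→J8 = 7+6+4 = 17 sets the finish at 17 days.
Without J3→J5, J5's earliest start moves from 7 to 4.
New critical path: J1→J4→J6 = 3+9+2 = 14 ⇒ 14 days.

14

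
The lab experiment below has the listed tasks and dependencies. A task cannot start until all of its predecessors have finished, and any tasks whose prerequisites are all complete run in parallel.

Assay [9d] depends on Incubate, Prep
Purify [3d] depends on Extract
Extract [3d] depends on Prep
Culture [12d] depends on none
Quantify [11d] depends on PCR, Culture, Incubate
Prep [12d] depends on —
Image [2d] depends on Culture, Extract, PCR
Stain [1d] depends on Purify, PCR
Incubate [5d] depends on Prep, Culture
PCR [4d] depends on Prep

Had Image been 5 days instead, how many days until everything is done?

28

Critical path before the change: Prep→Incubate→Quantify = 12+5+11 = 28 giving 28 days.
The longest path through Image is only 18 days, so Image has float 10.
The critical path is still Prep→Incubate→Quantify; finish is now 28 days.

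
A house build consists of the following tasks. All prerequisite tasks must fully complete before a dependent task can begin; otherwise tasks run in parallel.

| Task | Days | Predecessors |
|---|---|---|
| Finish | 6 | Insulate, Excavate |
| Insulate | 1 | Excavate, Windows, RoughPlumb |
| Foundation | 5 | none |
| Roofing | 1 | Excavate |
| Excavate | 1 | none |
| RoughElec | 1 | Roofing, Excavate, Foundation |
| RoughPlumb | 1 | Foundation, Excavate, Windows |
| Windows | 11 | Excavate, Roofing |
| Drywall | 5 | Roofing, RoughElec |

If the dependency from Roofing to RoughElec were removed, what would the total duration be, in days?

21

With the dependency in place, Excavate→Roofing→Windows→RoughPlumb→Insulate→Finish = 1+1+11+1+1+6 = 21 sets the finish at 21 days.
Dropping Roofing→RoughElec doesn't change RoughElec's earliest start (5); another predecessor still binds.
The longest chain is now Excavate→Roofing→Windows→RoughPlumb→Insulate→Finish = 1+1+11+1+1+6 = 21, so the job takes 21 days.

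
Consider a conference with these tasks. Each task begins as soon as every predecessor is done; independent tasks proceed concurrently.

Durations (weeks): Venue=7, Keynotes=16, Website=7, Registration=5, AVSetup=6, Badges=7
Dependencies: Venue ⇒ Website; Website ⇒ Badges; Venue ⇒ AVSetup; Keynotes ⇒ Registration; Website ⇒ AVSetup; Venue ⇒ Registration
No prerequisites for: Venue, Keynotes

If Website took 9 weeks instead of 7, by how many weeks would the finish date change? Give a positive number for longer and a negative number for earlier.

Baseline: Venue→Website→Badges = 7+7+7 = 21 → 21 weeks.
Website is on the critical path; changing it to 9 makes that path 23 weeks.
That remains the longest chain; total 23 weeks.
Change in finish: 23 − 21 = +2 weeks.

2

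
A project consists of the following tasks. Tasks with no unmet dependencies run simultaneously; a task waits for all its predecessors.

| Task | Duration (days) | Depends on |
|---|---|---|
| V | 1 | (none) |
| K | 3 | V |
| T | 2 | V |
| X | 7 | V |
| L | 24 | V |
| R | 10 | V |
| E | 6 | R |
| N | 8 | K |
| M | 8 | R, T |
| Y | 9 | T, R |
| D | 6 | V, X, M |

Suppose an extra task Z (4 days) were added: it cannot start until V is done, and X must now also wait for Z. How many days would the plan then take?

Originally the plan takes 25 days.
With Z inserted, X now waits for max(V, Z).
New critical path: V→L = 1+24 = 25 ⇒ 25 days.

25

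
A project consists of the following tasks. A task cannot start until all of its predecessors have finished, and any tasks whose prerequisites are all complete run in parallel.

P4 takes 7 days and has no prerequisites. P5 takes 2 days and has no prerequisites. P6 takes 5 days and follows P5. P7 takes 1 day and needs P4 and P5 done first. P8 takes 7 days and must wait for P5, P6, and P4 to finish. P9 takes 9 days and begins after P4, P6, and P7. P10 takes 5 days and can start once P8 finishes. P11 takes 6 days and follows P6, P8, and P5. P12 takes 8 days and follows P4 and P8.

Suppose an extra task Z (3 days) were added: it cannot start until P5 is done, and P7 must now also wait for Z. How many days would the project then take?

22

Originally the project takes 22 days.
With Z inserted, P7 now waits for max(P4, P5, Z).
New critical path: P4→P8→P12 = 7+7+8 = 22 ⇒ 22 days.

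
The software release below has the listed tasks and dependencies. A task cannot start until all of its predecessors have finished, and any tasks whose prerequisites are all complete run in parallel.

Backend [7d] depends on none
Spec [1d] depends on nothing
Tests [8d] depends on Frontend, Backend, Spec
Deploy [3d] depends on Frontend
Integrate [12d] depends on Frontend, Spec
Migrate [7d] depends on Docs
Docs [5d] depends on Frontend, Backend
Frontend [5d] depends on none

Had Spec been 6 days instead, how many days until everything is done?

As given, the longest chain is Backend→Docs→Migrate = 7+5+7 = 19, so the finish is 19 days.
Spec has 6 days of float (longest path through it is 13).
The critical path is still Backend→Docs→Migrate; finish is now 19 days.

19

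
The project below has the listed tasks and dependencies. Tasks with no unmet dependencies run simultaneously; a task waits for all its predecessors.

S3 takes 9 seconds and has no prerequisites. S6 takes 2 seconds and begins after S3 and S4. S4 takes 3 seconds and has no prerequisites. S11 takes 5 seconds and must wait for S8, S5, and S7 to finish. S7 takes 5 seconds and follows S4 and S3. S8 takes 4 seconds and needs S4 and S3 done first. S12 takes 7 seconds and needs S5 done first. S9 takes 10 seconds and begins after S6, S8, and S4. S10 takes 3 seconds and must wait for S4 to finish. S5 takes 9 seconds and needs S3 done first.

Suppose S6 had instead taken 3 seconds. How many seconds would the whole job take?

25

The binding path is S3→S5→S12 = 9+9+7 = 25; finish at 25 seconds.
S6 has 4 seconds of float (longest path through it is 21).
That remains the longest chain; total 25 seconds.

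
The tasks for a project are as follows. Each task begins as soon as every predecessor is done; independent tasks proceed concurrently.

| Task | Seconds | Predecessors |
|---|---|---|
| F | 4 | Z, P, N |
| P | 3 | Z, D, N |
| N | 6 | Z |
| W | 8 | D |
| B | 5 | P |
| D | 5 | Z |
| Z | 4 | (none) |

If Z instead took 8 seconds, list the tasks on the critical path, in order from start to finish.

The binding path is Z→N→P→B = 4+6+3+5 = 18; finish at 18 seconds.
Since Z is critical, the +4 change carries straight to that chain (now 22 seconds).
The critical path is still Z→N→P→B; finish is now 22 seconds.

Z, N, P, B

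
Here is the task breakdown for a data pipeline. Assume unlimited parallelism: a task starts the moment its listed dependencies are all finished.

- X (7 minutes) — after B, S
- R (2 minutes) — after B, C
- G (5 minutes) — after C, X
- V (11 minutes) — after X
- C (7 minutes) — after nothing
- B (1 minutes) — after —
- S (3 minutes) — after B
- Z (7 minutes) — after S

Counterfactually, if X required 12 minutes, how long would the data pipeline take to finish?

Baseline: B→S→X→V = 1+3+7+11 = 22 → 22 minutes.
X lies on that path, so at 12 minutes the path becomes 27 minutes.
The critical path is still B→S→X→V; finish is now 27 minutes.

27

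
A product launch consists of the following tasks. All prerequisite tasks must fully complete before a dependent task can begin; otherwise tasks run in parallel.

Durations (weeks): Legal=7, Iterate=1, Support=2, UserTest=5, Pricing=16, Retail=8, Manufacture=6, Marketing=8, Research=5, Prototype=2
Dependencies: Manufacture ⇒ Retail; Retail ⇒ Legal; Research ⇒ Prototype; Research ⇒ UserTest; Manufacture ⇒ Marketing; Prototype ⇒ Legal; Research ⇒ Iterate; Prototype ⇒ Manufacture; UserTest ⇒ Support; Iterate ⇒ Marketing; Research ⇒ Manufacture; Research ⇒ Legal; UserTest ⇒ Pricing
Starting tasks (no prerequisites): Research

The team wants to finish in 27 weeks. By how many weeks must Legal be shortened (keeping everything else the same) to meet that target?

Current finish: 28 weeks; target: 27.
Legal is on every critical path, so each week cut from Legal cuts the finish by one (this holds down to a finish of 26).
Need 28 − 27 = 1 week off Legal → Legal becomes 6 weeks, finish becomes 27.

1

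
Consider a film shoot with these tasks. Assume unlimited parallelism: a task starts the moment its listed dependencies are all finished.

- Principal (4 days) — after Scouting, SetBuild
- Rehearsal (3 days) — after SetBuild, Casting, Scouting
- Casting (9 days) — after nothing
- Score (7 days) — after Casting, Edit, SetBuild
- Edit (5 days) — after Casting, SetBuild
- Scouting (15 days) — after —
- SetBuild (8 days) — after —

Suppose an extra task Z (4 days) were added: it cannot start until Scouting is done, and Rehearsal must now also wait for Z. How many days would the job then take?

22

Originally the job takes 21 days.
With Z inserted, Rehearsal now waits for max(SetBuild, Casting, Scouting, Z).
New critical path: Scouting→Z→Rehearsal = 15+4+3 = 22 ⇒ 22 days.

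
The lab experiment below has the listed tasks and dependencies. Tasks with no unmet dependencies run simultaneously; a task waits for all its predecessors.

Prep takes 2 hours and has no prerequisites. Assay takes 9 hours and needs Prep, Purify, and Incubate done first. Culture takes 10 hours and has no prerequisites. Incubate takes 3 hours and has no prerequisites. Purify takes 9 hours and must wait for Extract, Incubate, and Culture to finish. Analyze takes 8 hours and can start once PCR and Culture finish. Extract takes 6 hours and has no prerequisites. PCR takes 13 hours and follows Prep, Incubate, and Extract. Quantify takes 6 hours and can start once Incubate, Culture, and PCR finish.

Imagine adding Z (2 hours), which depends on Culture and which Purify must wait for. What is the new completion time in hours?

Originally the job takes 28 hours.
With Z inserted, Purify now waits for max(Extract, Incubate, Culture, Z).
New critical path: Culture→Z→Purify→Assay = 10+2+9+9 = 30 ⇒ 30 hours.

30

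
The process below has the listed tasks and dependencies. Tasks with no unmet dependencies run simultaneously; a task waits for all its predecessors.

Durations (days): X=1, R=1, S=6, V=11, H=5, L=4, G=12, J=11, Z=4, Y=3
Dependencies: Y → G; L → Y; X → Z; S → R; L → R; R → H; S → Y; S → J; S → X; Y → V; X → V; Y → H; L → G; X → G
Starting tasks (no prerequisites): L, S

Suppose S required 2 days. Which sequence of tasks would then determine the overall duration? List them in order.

Baseline: S→Y→G = 6+3+12 = 21 → 21 days.
S lies on that path, so at 2 days the path becomes 17 days.
The binding chain switches to L→Y→G = 4+3+12 = 19; finish 19 days.

L, Y, G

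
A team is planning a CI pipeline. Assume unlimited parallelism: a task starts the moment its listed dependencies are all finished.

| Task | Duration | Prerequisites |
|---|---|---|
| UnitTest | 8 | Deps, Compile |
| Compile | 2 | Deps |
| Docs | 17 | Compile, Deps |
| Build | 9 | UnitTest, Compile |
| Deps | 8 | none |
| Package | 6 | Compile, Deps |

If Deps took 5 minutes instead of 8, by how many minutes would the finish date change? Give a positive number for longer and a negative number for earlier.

-3

Critical path before the change: Deps→Compile→UnitTest→Build = 8+2+8+9 = 27 giving 27 minutes.
Since Deps is critical, the -3 change carries straight to that chain (now 24 minutes).
The critical path is still Deps→Compile→UnitTest→Build; finish is now 24 minutes.
Change in finish: 24 − 27 = -3 minutes.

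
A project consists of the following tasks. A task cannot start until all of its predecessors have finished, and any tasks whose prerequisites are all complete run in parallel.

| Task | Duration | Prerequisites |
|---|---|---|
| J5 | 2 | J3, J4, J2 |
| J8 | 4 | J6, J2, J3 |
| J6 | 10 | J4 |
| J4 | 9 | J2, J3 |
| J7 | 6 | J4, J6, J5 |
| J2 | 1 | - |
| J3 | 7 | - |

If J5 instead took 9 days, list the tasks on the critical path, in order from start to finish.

J3, J4, J6, J7

The binding path is J3→J4→J6→J7 = 7+9+10+6 = 32; finish at 32 days.
J5 is off the critical path — its longest chain is 24 days, giving 8 of slack.
That remains the longest chain; total 32 days.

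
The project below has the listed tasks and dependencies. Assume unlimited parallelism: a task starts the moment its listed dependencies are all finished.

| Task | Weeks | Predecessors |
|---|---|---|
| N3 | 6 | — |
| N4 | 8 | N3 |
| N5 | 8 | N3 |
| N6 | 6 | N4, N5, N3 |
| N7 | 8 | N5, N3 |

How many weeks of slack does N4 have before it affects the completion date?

N3→N5→N7 = 6+8+8 = 22 sets the makespan at 22 weeks.
The longest chain containing N4 totals 20 weeks.
Slack of N4 = 8 − 6 = 2 weeks.

2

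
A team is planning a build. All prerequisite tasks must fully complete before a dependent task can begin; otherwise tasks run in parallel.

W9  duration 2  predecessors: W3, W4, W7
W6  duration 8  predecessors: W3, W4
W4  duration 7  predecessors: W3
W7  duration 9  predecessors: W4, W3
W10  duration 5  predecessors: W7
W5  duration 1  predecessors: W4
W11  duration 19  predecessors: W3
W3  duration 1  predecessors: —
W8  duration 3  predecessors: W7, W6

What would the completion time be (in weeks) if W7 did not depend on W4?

Before: longest chain W3→W4→W7→W10 = 1+7+9+5 = 22, finish 22.
Without W4→W7, W7's earliest start moves from 8 to 1.
After: W3→W11 = 1+19 = 20 → 20 weeks.

20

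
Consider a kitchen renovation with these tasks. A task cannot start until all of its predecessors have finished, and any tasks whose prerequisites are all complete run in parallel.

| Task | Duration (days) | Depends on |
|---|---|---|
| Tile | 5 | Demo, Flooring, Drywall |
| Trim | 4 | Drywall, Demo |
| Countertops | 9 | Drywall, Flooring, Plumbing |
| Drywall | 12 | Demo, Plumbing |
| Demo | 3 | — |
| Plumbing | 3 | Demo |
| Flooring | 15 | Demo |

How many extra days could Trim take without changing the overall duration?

5

Critical path: Demo→Plumbing→Drywall→Countertops = 3+3+12+9 = 27, so the finish is 27 days.
Trim finishes as early as 22 and must finish by 27.
Float = 27 − 22 = 5.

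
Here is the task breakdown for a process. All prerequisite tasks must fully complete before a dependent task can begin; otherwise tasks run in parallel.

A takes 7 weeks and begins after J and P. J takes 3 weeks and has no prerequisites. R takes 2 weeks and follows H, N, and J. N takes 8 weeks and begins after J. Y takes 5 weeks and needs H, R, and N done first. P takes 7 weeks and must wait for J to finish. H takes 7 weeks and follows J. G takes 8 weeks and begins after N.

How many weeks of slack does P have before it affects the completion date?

Critical path: J→N→G = 3+8+8 = 19, so the finish is 19 weeks.
The longest chain containing P totals 17 weeks.
So P can slip 12 − 10 = 2 weeks.

2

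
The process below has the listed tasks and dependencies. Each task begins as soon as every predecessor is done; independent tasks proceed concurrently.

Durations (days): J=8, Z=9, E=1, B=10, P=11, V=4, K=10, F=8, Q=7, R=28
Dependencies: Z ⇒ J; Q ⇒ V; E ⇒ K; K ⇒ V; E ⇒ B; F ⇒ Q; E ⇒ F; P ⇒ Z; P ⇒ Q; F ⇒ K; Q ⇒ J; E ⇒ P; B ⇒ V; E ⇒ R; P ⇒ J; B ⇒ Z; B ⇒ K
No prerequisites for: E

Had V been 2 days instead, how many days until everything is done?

Critical path before the change: E→P→Z→J = 1+11+9+8 = 29 giving 29 days.
V has 4 days of float (longest path through it is 25).
No other chain overtakes it, so the finish is 29 days.

29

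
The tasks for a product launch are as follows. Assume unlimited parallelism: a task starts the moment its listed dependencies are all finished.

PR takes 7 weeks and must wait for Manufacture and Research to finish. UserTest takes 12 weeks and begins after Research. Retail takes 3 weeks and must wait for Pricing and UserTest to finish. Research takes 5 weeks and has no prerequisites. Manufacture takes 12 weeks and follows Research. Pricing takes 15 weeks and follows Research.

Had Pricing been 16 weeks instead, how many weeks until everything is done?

As given, the longest chain is Research→Manufacture→PR = 5+12+7 = 24, so the finish is 24 weeks.
The longest path through Pricing is only 23 weeks, so Pricing has float 1.
The critical path is still Research→Manufacture→PR; finish is now 24 weeks.

24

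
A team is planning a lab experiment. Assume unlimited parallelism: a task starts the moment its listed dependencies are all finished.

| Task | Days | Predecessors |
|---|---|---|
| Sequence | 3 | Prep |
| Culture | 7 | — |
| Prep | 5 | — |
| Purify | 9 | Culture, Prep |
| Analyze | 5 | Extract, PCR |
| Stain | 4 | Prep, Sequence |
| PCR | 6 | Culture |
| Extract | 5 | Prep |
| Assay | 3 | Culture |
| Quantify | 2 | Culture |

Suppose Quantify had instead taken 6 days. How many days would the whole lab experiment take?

18

Baseline: Culture→PCR→Analyze = 7+6+5 = 18 → 18 days.
The longest path through Quantify is only 9 days, so Quantify has float 9.
That remains the longest chain; total 18 days.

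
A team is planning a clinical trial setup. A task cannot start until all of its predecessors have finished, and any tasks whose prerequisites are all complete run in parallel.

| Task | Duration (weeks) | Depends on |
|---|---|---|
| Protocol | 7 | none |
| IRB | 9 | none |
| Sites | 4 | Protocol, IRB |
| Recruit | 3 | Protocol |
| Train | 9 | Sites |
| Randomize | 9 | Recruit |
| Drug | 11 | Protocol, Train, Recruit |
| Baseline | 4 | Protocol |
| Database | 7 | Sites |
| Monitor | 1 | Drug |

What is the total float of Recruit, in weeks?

12

IRB→Sites→Train→Drug→Monitor = 9+4+9+11+1 = 34 sets the makespan at 34 weeks.
Longest path through Recruit: 22 weeks (earliest finish 10, latest finish 22).
Float = 34 − 22 = 12.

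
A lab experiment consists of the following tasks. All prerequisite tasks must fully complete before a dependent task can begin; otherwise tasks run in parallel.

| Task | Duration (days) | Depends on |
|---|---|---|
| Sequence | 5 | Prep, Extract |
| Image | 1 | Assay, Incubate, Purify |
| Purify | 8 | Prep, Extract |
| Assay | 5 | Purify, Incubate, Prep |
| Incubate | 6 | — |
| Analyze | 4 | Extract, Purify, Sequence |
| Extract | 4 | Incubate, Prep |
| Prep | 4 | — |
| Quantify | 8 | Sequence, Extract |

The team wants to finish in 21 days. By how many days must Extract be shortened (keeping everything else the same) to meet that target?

Current finish: 24 days; target: 21.
Extract is on every critical path, so each day cut from Extract cuts the finish by one (this holds down to a finish of 21).
Need 24 − 21 = 3 days off Extract → Extract becomes 1 day, finish becomes 21.

3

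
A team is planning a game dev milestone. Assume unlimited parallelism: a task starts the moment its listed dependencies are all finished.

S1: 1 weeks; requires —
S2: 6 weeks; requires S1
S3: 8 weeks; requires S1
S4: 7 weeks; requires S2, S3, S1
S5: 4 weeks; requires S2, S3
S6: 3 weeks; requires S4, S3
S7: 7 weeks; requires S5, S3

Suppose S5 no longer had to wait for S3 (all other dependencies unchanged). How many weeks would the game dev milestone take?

19

Before: longest chain S1→S3→S5→S7 = 1+8+4+7 = 20, finish 20.
Without S3→S5, S5's earliest start moves from 9 to 7.
The longest chain is now S1→S3→S4→S6 = 1+8+7+3 = 19, so the game dev milestone takes 19 weeks.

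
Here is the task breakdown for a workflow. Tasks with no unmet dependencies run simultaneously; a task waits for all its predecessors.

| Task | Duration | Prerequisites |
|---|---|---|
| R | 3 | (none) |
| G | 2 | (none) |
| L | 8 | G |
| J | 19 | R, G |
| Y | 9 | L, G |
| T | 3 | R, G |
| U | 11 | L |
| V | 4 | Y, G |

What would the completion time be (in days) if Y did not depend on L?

22

Original critical path: G→L→Y→V = 2+8+9+4 = 23 ⇒ 23 days.
Without L→Y, Y's earliest start moves from 10 to 2.
After: R→J = 3+19 = 22 → 22 days.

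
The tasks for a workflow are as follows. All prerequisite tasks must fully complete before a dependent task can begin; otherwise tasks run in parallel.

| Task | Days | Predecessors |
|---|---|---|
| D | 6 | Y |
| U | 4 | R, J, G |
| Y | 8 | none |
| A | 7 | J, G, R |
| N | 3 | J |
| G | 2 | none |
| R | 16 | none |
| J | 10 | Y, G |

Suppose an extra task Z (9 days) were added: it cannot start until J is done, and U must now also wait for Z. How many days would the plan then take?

31

Originally the plan takes 25 days.
With Z inserted, U now waits for max(R, J, G, Z).
New critical path: Y→J→Z→U = 8+10+9+4 = 31 ⇒ 31 days.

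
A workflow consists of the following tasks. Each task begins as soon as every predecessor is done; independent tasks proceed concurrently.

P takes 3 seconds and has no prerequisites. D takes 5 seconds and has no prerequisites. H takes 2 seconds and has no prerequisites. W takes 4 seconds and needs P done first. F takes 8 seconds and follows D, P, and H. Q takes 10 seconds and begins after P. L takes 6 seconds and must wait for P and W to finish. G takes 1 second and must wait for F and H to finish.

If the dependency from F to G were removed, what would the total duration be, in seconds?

With the dependency in place, D→F→G = 5+8+1 = 14 sets the finish at 14 seconds.
Without F→G, G's earliest start moves from 13 to 2.
The longest chain is now P→W→L = 3+4+6 = 13, so the plan takes 13 seconds.

13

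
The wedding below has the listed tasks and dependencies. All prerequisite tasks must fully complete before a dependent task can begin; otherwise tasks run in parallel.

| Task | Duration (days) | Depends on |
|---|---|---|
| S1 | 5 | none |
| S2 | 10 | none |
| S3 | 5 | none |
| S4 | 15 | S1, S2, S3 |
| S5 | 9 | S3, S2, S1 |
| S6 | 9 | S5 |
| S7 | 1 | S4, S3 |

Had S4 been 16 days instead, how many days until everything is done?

Critical path before the change: S2→S5→S6 = 10+9+9 = 28 giving 28 days.
S4 has 2 days of float (longest path through it is 26).
That remains the longest chain; total 28 days.

28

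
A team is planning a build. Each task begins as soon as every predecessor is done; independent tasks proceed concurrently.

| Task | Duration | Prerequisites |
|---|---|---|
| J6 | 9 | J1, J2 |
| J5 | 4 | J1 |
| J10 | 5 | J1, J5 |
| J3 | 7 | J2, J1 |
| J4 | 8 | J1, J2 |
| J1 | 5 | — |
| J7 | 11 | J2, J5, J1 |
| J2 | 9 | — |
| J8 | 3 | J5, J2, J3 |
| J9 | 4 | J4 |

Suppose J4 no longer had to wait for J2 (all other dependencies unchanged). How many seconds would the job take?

20

Original critical path: J2→J4→J9 = 9+8+4 = 21 ⇒ 21 seconds.
Without J2→J4, J4's earliest start moves from 9 to 5.
The longest chain is now J1→J5→J7 = 5+4+11 = 20, so the job takes 20 seconds.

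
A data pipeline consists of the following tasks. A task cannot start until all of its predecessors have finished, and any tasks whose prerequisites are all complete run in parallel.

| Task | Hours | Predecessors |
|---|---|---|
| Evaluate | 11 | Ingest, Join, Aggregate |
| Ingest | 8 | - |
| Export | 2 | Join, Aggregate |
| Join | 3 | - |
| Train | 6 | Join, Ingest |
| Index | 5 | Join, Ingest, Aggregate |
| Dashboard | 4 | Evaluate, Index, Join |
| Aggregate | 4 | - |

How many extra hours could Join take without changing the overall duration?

Critical path: Ingest→Evaluate→Dashboard = 8+11+4 = 23, so the finish is 23 hours.
Longest path through Join: 18 hours (earliest finish 3, latest finish 8).
Float = 23 − 18 = 5.

5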